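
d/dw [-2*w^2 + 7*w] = 7 - 4*w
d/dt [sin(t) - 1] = cos(t)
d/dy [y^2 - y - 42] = 2*y - 1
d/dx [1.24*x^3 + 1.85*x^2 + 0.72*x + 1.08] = 3.72*x^2 + 3.7*x + 0.72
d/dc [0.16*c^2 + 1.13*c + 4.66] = 0.32*c + 1.13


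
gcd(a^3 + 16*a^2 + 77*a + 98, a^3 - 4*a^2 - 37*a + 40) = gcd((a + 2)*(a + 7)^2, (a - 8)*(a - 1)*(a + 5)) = 1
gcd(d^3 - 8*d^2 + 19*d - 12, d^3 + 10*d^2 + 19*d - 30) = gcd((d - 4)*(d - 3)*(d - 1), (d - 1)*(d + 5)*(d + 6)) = d - 1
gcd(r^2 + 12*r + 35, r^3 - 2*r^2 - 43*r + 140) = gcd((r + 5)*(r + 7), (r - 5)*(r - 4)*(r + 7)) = r + 7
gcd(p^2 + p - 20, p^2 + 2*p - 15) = p + 5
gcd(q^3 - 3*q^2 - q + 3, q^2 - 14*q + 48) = 1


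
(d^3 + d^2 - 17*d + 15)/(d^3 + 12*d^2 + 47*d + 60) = (d^2 - 4*d + 3)/(d^2 + 7*d + 12)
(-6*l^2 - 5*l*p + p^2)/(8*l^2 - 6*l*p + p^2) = (-6*l^2 - 5*l*p + p^2)/(8*l^2 - 6*l*p + p^2)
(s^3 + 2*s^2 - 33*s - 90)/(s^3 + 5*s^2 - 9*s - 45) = (s - 6)/(s - 3)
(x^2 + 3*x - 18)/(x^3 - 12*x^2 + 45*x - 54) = (x + 6)/(x^2 - 9*x + 18)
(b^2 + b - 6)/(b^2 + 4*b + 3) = (b - 2)/(b + 1)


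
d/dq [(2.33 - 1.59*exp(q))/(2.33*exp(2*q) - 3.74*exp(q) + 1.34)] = (3.7047*exp(2*q) - 10.8578*exp(q) + 6.5836)*exp(q)/(5.4289*exp(4*q) - 17.4284*exp(3*q) + 20.232*exp(2*q) - 10.0232*exp(q) + 1.7956)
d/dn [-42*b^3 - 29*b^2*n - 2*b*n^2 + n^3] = -29*b^2 - 4*b*n + 3*n^2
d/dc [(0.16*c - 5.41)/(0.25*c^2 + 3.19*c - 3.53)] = (-0.04*c^2 + 2.705*c + 16.6931)/(0.0625*c^4 + 1.595*c^3 + 8.4111*c^2 - 22.5214*c + 12.4609)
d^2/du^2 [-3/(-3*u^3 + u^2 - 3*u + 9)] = 6*((1 - 9*u)*(3*u^3 - u^2 + 3*u - 9) + (9*u^2 - 2*u + 3)^2)/(3*u^3 - u^2 + 3*u - 9)^3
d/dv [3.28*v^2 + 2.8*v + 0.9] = 6.56*v + 2.8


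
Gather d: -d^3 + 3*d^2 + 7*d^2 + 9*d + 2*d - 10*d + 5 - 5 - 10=-d^3 + 10*d^2 + d - 10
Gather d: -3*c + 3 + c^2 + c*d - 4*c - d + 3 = c^2 - 7*c + d*(c - 1) + 6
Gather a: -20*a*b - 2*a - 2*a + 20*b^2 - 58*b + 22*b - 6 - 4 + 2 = a*(-20*b - 4) + 20*b^2 - 36*b - 8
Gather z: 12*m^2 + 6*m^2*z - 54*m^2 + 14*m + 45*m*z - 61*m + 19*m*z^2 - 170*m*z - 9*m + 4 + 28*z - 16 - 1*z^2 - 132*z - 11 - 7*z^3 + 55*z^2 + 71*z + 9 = -42*m^2 - 56*m - 7*z^3 + z^2*(19*m + 54) + z*(6*m^2 - 125*m - 33) - 14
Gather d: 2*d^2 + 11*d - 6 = 2*d^2 + 11*d - 6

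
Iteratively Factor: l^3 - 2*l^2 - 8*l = (l + 2)*(l^2 - 4*l) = (l - 4)*(l + 2)*(l)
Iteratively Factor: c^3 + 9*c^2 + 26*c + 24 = (c + 2)*(c^2 + 7*c + 12) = (c + 2)*(c + 4)*(c + 3)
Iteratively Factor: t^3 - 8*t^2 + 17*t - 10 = (t - 2)*(t^2 - 6*t + 5) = (t - 2)*(t - 1)*(t - 5)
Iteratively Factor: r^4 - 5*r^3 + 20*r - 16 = (r + 2)*(r^3 - 7*r^2 + 14*r - 8) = (r - 2)*(r + 2)*(r^2 - 5*r + 4) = (r - 2)*(r - 1)*(r + 2)*(r - 4)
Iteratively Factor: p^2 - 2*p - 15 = (p + 3)*(p - 5)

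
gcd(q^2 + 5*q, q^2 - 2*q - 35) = q + 5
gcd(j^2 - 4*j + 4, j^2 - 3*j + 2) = j - 2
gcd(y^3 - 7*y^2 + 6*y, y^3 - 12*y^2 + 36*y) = y^2 - 6*y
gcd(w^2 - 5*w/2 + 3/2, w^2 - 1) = w - 1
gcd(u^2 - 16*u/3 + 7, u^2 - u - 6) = u - 3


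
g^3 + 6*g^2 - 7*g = g*(g - 1)*(g + 7)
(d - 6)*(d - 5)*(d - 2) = d^3 - 13*d^2 + 52*d - 60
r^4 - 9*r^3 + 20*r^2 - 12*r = r*(r - 6)*(r - 2)*(r - 1)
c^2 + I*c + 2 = (c - I)*(c + 2*I)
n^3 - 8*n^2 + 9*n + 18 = (n - 6)*(n - 3)*(n + 1)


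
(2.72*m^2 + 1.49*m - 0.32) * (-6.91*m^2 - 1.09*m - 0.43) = -18.7952*m^4 - 13.2607*m^3 - 0.5825*m^2 - 0.2919*m + 0.1376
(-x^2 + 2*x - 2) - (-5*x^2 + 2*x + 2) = 4*x^2 - 4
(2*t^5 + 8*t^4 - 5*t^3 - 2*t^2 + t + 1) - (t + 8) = 2*t^5 + 8*t^4 - 5*t^3 - 2*t^2 - 7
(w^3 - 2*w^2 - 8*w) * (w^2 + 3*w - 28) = w^5 + w^4 - 42*w^3 + 32*w^2 + 224*w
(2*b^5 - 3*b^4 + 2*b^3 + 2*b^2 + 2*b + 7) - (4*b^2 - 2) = 2*b^5 - 3*b^4 + 2*b^3 - 2*b^2 + 2*b + 9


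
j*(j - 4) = j^2 - 4*j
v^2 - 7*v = v*(v - 7)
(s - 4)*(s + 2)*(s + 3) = s^3 + s^2 - 14*s - 24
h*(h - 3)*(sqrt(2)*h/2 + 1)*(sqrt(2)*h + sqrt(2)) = h^4 - 2*h^3 + sqrt(2)*h^3 - 3*h^2 - 2*sqrt(2)*h^2 - 3*sqrt(2)*h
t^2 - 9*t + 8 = (t - 8)*(t - 1)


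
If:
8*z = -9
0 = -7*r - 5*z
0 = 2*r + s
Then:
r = 45/56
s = -45/28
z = -9/8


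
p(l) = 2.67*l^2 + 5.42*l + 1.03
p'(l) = 5.34*l + 5.42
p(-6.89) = 90.44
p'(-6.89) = -31.37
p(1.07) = 9.89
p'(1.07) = 11.13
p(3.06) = 42.62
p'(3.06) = 21.76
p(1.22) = 11.62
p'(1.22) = 11.93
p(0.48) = 4.25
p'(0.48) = 7.98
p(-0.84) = -1.64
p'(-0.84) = 0.93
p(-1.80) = -0.08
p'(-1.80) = -4.19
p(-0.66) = -1.38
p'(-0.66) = 1.90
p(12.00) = 450.55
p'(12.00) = 69.50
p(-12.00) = 320.47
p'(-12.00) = -58.66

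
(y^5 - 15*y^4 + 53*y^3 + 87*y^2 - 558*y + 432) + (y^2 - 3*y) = y^5 - 15*y^4 + 53*y^3 + 88*y^2 - 561*y + 432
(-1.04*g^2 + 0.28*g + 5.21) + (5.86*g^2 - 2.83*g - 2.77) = 4.82*g^2 - 2.55*g + 2.44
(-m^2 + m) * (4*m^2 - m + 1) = -4*m^4 + 5*m^3 - 2*m^2 + m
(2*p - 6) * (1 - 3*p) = -6*p^2 + 20*p - 6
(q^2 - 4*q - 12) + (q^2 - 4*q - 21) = 2*q^2 - 8*q - 33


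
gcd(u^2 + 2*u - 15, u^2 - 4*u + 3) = u - 3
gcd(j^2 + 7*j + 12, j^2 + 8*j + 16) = j + 4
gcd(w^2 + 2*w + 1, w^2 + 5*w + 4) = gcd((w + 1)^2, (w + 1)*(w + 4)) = w + 1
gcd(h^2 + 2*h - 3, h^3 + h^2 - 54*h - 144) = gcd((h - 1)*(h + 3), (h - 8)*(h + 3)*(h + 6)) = h + 3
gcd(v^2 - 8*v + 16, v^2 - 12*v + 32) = v - 4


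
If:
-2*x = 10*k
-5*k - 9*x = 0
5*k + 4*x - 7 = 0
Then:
No Solution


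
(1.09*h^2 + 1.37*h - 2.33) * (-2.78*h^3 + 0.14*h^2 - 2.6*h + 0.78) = -3.0302*h^5 - 3.656*h^4 + 3.8352*h^3 - 3.038*h^2 + 7.1266*h - 1.8174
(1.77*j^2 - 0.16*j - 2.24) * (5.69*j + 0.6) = 10.0713*j^3 + 0.1516*j^2 - 12.8416*j - 1.344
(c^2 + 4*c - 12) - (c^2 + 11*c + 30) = -7*c - 42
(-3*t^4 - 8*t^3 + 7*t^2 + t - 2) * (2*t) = -6*t^5 - 16*t^4 + 14*t^3 + 2*t^2 - 4*t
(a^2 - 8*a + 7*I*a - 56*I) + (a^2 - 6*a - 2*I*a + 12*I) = 2*a^2 - 14*a + 5*I*a - 44*I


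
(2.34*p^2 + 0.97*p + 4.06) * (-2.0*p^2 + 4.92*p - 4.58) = -4.68*p^4 + 9.5728*p^3 - 14.0648*p^2 + 15.5326*p - 18.5948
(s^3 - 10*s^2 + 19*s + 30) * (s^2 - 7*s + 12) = s^5 - 17*s^4 + 101*s^3 - 223*s^2 + 18*s + 360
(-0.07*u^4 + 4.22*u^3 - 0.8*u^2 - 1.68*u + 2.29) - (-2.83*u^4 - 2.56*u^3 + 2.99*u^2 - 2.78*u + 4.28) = 2.76*u^4 + 6.78*u^3 - 3.79*u^2 + 1.1*u - 1.99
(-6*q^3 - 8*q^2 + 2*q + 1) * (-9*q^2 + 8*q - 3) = 54*q^5 + 24*q^4 - 64*q^3 + 31*q^2 + 2*q - 3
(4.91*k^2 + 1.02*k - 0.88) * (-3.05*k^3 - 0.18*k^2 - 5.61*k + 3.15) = -14.9755*k^5 - 3.9948*k^4 - 25.0447*k^3 + 9.9027*k^2 + 8.1498*k - 2.772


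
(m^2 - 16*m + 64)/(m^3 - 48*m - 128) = (m - 8)/(m^2 + 8*m + 16)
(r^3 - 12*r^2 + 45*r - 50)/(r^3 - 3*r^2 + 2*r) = (r^2 - 10*r + 25)/(r*(r - 1))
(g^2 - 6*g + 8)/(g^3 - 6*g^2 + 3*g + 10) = (g - 4)/(g^2 - 4*g - 5)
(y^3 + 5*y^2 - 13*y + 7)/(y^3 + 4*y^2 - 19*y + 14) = (y - 1)/(y - 2)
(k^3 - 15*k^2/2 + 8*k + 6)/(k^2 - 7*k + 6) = (k^2 - 3*k/2 - 1)/(k - 1)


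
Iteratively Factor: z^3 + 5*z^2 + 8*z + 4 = (z + 2)*(z^2 + 3*z + 2) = (z + 2)^2*(z + 1)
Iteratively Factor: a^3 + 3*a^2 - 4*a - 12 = (a + 2)*(a^2 + a - 6) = (a + 2)*(a + 3)*(a - 2)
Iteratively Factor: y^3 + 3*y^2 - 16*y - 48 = (y - 4)*(y^2 + 7*y + 12) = (y - 4)*(y + 3)*(y + 4)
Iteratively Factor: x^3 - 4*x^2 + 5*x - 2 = (x - 2)*(x^2 - 2*x + 1) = (x - 2)*(x - 1)*(x - 1)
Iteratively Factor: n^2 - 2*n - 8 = (n + 2)*(n - 4)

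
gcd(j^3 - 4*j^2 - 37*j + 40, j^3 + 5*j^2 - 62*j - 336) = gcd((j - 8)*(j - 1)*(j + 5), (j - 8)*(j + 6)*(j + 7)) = j - 8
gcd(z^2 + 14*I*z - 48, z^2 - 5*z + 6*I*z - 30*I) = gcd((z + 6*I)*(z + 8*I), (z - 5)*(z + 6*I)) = z + 6*I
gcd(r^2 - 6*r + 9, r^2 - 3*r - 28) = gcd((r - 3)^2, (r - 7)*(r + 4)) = 1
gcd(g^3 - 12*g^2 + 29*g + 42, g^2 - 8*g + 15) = 1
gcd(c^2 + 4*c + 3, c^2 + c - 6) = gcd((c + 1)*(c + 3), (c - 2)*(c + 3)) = c + 3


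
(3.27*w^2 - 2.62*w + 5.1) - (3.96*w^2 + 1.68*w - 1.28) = -0.69*w^2 - 4.3*w + 6.38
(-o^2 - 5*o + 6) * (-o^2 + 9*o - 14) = o^4 - 4*o^3 - 37*o^2 + 124*o - 84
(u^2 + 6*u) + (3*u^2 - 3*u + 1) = 4*u^2 + 3*u + 1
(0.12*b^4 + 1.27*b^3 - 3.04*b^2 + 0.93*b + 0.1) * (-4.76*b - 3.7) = -0.5712*b^5 - 6.4892*b^4 + 9.7714*b^3 + 6.8212*b^2 - 3.917*b - 0.37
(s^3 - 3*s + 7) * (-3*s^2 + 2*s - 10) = -3*s^5 + 2*s^4 - s^3 - 27*s^2 + 44*s - 70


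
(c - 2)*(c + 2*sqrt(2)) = c^2 - 2*c + 2*sqrt(2)*c - 4*sqrt(2)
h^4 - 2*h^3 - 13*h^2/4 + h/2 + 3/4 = (h - 3)*(h - 1/2)*(h + 1/2)*(h + 1)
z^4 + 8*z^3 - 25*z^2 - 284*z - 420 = (z - 6)*(z + 2)*(z + 5)*(z + 7)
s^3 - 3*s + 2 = (s - 1)^2*(s + 2)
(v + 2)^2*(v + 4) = v^3 + 8*v^2 + 20*v + 16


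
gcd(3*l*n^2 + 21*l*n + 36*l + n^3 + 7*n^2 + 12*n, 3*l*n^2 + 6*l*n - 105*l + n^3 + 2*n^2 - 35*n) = 3*l + n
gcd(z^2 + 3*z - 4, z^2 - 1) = z - 1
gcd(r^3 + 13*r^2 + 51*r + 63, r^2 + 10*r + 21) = r^2 + 10*r + 21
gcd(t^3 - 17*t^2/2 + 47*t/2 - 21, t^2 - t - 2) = t - 2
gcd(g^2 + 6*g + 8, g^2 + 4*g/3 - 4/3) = g + 2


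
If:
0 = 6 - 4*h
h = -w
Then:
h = 3/2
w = -3/2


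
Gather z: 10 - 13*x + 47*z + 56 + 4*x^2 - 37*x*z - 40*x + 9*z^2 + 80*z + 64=4*x^2 - 53*x + 9*z^2 + z*(127 - 37*x) + 130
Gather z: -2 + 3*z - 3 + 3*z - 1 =6*z - 6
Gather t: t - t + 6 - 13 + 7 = 0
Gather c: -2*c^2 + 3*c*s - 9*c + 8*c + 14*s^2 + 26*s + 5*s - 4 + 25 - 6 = -2*c^2 + c*(3*s - 1) + 14*s^2 + 31*s + 15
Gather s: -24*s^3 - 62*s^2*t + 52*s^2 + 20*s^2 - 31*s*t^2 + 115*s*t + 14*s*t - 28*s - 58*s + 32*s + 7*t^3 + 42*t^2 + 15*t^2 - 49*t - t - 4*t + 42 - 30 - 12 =-24*s^3 + s^2*(72 - 62*t) + s*(-31*t^2 + 129*t - 54) + 7*t^3 + 57*t^2 - 54*t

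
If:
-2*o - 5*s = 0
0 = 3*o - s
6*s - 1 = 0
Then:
No Solution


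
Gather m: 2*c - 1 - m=2*c - m - 1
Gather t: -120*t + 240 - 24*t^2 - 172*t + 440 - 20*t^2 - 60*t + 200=-44*t^2 - 352*t + 880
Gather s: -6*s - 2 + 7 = 5 - 6*s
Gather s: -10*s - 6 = -10*s - 6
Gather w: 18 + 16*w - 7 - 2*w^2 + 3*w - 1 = -2*w^2 + 19*w + 10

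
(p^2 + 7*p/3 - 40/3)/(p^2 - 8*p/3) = (p + 5)/p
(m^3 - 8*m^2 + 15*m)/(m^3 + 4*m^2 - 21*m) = (m - 5)/(m + 7)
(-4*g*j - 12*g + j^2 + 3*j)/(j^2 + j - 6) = (-4*g + j)/(j - 2)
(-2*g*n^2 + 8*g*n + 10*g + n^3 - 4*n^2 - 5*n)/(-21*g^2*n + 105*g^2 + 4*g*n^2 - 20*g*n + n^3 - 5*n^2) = (2*g*n + 2*g - n^2 - n)/(21*g^2 - 4*g*n - n^2)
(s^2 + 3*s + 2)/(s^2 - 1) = (s + 2)/(s - 1)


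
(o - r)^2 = o^2 - 2*o*r + r^2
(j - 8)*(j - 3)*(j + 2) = j^3 - 9*j^2 + 2*j + 48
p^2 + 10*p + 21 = (p + 3)*(p + 7)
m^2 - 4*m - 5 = (m - 5)*(m + 1)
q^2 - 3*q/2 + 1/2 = (q - 1)*(q - 1/2)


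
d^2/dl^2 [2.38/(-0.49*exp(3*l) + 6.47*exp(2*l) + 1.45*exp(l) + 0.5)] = (2.38*(-2.94*exp(2*l) + 25.88*exp(l) + 2.9)*(-1.47*exp(2*l) + 12.94*exp(l) + 1.45)*exp(l) + (10.4958*exp(2*l) - 61.5944*exp(l) - 3.451)*(-0.49*exp(3*l) + 6.47*exp(2*l) + 1.45*exp(l) + 0.5))*exp(l)/(-0.49*exp(3*l) + 6.47*exp(2*l) + 1.45*exp(l) + 0.5)^3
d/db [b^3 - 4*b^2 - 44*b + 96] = 3*b^2 - 8*b - 44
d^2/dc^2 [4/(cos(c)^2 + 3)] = 8*(-2*sin(c)^4 - 5*sin(c)^2 + 4)/(cos(c)^2 + 3)^3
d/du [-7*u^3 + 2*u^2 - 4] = u*(4 - 21*u)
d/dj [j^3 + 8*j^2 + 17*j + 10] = 3*j^2 + 16*j + 17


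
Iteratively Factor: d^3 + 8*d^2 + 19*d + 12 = (d + 3)*(d^2 + 5*d + 4) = (d + 3)*(d + 4)*(d + 1)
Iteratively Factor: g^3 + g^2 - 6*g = (g + 3)*(g^2 - 2*g) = (g - 2)*(g + 3)*(g)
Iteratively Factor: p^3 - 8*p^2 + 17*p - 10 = (p - 1)*(p^2 - 7*p + 10) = (p - 2)*(p - 1)*(p - 5)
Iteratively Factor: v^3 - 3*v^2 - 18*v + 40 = (v - 2)*(v^2 - v - 20) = (v - 5)*(v - 2)*(v + 4)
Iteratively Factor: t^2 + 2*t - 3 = (t + 3)*(t - 1)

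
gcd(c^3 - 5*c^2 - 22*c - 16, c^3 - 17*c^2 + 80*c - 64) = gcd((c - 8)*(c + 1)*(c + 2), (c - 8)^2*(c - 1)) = c - 8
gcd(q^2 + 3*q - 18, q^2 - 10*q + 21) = q - 3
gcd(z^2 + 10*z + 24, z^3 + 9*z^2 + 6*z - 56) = z + 4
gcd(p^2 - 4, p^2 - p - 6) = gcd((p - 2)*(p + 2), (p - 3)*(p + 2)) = p + 2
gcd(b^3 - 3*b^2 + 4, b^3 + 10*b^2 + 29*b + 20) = b + 1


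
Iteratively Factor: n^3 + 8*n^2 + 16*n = (n + 4)*(n^2 + 4*n) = n*(n + 4)*(n + 4)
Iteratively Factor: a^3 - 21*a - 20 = (a + 4)*(a^2 - 4*a - 5) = (a - 5)*(a + 4)*(a + 1)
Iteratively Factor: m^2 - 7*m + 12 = (m - 3)*(m - 4)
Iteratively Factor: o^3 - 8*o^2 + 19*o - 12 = (o - 4)*(o^2 - 4*o + 3) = (o - 4)*(o - 3)*(o - 1)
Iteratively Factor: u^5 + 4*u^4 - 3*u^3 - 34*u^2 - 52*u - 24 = (u + 2)*(u^4 + 2*u^3 - 7*u^2 - 20*u - 12) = (u + 2)^2*(u^3 - 7*u - 6) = (u + 1)*(u + 2)^2*(u^2 - u - 6) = (u + 1)*(u + 2)^3*(u - 3)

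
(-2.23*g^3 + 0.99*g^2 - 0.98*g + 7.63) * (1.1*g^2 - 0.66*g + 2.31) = -2.453*g^5 + 2.5608*g^4 - 6.8827*g^3 + 11.3267*g^2 - 7.2996*g + 17.6253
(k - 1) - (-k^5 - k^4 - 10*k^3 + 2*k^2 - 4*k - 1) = k^5 + k^4 + 10*k^3 - 2*k^2 + 5*k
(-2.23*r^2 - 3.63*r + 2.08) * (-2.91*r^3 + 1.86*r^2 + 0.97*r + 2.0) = 6.4893*r^5 + 6.4155*r^4 - 14.9677*r^3 - 4.1123*r^2 - 5.2424*r + 4.16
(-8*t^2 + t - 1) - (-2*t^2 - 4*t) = -6*t^2 + 5*t - 1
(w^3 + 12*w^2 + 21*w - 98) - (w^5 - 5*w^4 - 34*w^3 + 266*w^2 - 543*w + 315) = -w^5 + 5*w^4 + 35*w^3 - 254*w^2 + 564*w - 413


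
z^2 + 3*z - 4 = (z - 1)*(z + 4)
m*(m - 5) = m^2 - 5*m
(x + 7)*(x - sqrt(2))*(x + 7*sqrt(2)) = x^3 + 7*x^2 + 6*sqrt(2)*x^2 - 14*x + 42*sqrt(2)*x - 98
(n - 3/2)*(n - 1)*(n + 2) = n^3 - n^2/2 - 7*n/2 + 3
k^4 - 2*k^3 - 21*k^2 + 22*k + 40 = (k - 5)*(k - 2)*(k + 1)*(k + 4)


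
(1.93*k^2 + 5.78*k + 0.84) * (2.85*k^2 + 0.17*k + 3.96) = 5.5005*k^4 + 16.8011*k^3 + 11.0194*k^2 + 23.0316*k + 3.3264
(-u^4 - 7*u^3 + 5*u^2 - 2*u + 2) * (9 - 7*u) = 7*u^5 + 40*u^4 - 98*u^3 + 59*u^2 - 32*u + 18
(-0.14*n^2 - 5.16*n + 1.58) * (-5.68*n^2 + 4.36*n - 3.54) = 0.7952*n^4 + 28.6984*n^3 - 30.9764*n^2 + 25.1552*n - 5.5932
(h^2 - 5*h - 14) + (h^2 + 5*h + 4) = 2*h^2 - 10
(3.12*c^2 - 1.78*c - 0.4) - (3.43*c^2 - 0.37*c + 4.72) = -0.31*c^2 - 1.41*c - 5.12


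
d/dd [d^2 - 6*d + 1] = 2*d - 6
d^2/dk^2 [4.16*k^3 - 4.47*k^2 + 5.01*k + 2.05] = 24.96*k - 8.94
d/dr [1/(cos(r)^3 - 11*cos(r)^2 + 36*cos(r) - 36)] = (3*cos(r)^2 - 22*cos(r) + 36)*sin(r)/(cos(r)^3 - 11*cos(r)^2 + 36*cos(r) - 36)^2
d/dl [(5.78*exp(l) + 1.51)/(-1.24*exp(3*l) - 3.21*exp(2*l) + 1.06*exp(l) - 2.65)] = (14.3344*exp(3*l) + 24.171*exp(2*l) + 9.6942*exp(l) - 16.9176)*exp(l)/(1.5376*exp(6*l) + 7.9608*exp(5*l) + 7.6753*exp(4*l) - 0.2332*exp(3*l) + 18.1366*exp(2*l) - 5.618*exp(l) + 7.0225)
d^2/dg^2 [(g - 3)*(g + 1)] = 2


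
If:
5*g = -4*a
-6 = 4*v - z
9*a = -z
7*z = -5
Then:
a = 5/63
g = -4/63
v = -47/28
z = -5/7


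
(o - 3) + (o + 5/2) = 2*o - 1/2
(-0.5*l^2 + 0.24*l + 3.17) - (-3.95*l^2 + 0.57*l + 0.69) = 3.45*l^2 - 0.33*l + 2.48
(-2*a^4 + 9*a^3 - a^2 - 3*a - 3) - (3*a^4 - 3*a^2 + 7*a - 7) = -5*a^4 + 9*a^3 + 2*a^2 - 10*a + 4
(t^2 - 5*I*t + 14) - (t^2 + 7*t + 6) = -7*t - 5*I*t + 8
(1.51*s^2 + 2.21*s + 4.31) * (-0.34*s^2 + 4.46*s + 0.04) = -0.5134*s^4 + 5.9832*s^3 + 8.4516*s^2 + 19.311*s + 0.1724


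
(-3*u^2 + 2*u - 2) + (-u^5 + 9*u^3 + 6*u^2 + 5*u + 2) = -u^5 + 9*u^3 + 3*u^2 + 7*u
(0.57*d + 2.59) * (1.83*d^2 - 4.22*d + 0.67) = 1.0431*d^3 + 2.3343*d^2 - 10.5479*d + 1.7353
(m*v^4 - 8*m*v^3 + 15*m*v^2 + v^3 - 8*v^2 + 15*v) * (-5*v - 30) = -5*m*v^5 + 10*m*v^4 + 165*m*v^3 - 450*m*v^2 - 5*v^4 + 10*v^3 + 165*v^2 - 450*v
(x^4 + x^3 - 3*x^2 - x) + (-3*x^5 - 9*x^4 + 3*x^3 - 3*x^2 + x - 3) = -3*x^5 - 8*x^4 + 4*x^3 - 6*x^2 - 3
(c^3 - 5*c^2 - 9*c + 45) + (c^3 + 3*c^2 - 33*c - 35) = 2*c^3 - 2*c^2 - 42*c + 10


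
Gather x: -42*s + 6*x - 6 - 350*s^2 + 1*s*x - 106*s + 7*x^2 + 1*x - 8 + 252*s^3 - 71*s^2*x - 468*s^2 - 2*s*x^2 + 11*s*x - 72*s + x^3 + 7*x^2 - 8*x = 252*s^3 - 818*s^2 - 220*s + x^3 + x^2*(14 - 2*s) + x*(-71*s^2 + 12*s - 1) - 14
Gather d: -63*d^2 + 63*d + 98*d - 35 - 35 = -63*d^2 + 161*d - 70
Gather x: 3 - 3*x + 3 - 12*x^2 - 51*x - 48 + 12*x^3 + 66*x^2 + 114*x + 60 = 12*x^3 + 54*x^2 + 60*x + 18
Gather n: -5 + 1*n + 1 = n - 4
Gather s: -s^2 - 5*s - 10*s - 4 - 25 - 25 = -s^2 - 15*s - 54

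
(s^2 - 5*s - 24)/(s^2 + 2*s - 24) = (s^2 - 5*s - 24)/(s^2 + 2*s - 24)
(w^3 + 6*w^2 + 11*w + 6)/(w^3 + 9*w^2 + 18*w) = (w^2 + 3*w + 2)/(w*(w + 6))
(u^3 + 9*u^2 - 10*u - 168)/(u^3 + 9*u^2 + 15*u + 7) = (u^2 + 2*u - 24)/(u^2 + 2*u + 1)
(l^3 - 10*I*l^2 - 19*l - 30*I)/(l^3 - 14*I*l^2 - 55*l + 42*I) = (l^2 - 4*I*l + 5)/(l^2 - 8*I*l - 7)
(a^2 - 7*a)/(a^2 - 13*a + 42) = a/(a - 6)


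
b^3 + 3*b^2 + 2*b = b*(b + 1)*(b + 2)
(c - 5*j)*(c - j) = c^2 - 6*c*j + 5*j^2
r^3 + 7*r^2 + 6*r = r*(r + 1)*(r + 6)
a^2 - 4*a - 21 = (a - 7)*(a + 3)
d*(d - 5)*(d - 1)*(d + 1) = d^4 - 5*d^3 - d^2 + 5*d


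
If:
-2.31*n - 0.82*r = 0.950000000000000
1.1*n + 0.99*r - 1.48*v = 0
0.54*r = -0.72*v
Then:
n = -0.51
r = 0.26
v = -0.20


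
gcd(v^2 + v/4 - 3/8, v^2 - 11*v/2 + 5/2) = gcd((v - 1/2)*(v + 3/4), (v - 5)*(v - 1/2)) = v - 1/2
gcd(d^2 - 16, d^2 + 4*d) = d + 4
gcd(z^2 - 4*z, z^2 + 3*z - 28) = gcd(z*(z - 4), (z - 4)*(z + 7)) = z - 4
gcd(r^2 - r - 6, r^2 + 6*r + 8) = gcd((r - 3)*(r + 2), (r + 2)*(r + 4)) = r + 2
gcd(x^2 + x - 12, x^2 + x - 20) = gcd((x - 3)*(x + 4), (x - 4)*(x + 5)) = 1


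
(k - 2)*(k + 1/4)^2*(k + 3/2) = k^4 - 51*k^2/16 - 49*k/32 - 3/16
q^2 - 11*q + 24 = (q - 8)*(q - 3)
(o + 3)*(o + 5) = o^2 + 8*o + 15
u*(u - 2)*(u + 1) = u^3 - u^2 - 2*u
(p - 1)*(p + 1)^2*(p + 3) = p^4 + 4*p^3 + 2*p^2 - 4*p - 3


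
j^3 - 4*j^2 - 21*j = j*(j - 7)*(j + 3)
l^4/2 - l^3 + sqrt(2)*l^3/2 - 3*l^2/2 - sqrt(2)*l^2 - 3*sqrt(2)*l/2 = l*(l/2 + sqrt(2)/2)*(l - 3)*(l + 1)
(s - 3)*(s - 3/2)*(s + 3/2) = s^3 - 3*s^2 - 9*s/4 + 27/4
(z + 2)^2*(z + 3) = z^3 + 7*z^2 + 16*z + 12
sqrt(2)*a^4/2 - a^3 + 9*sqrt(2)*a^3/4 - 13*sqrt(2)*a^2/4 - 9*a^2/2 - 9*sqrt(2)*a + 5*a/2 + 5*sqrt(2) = (a - 1/2)*(a + 5)*(a - 2*sqrt(2))*(sqrt(2)*a/2 + 1)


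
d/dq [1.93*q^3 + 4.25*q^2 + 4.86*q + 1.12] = 5.79*q^2 + 8.5*q + 4.86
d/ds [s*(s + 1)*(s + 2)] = 3*s^2 + 6*s + 2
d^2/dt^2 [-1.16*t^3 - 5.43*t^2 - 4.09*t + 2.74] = -6.96*t - 10.86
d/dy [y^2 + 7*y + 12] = 2*y + 7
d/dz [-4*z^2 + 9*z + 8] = 9 - 8*z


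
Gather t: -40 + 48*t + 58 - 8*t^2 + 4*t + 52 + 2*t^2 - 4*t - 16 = -6*t^2 + 48*t + 54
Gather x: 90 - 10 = 80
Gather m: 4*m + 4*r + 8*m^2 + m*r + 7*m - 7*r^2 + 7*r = 8*m^2 + m*(r + 11) - 7*r^2 + 11*r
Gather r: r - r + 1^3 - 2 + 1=0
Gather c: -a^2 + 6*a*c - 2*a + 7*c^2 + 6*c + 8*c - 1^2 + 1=-a^2 - 2*a + 7*c^2 + c*(6*a + 14)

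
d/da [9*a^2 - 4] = 18*a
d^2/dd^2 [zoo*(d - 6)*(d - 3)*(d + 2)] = zoo*(d + 1)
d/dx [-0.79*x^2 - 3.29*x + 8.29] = -1.58*x - 3.29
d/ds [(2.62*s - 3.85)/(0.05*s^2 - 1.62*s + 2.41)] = (-0.131*s^2 + 0.385*s + 0.0771999999999995)/(0.0025*s^4 - 0.162*s^3 + 2.8654*s^2 - 7.8084*s + 5.8081)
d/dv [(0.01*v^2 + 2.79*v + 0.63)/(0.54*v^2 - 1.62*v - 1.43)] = (-1.5228*v^2 - 0.709*v - 2.9691)/(0.2916*v^4 - 1.7496*v^3 + 1.08*v^2 + 4.6332*v + 2.0449)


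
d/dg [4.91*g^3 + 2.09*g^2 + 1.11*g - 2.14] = 14.73*g^2 + 4.18*g + 1.11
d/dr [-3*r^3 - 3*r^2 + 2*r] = -9*r^2 - 6*r + 2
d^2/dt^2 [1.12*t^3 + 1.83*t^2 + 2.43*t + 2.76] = 6.72*t + 3.66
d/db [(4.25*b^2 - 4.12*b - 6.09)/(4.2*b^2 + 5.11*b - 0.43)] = (39.0215*b^2 + 47.501*b + 32.8915)/(17.64*b^4 + 42.924*b^3 + 22.5001*b^2 - 4.3946*b + 0.1849)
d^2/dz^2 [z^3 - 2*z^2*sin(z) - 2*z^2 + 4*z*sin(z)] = 2*z^2*sin(z) - 4*z*sin(z) - 8*z*cos(z) + 6*z - 4*sin(z) + 8*cos(z) - 4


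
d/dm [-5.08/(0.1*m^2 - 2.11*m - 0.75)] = (1.016*m - 10.7188)/(-0.1*m^2 + 2.11*m + 0.75)^2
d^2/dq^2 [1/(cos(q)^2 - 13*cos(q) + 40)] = (-4*sin(q)^4 + 11*sin(q)^2 - 2275*cos(q)/4 + 39*cos(3*q)/4 + 251)/((cos(q) - 8)^3*(cos(q) - 5)^3)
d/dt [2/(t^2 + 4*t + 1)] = 4*(-t - 2)/(t^2 + 4*t + 1)^2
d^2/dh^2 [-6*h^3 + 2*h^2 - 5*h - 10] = 4 - 36*h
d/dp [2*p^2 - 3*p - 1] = 4*p - 3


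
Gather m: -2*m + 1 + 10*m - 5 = 8*m - 4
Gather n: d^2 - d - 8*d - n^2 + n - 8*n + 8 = d^2 - 9*d - n^2 - 7*n + 8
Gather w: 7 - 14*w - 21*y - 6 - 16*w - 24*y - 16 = -30*w - 45*y - 15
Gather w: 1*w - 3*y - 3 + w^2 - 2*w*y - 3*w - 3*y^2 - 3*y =w^2 + w*(-2*y - 2) - 3*y^2 - 6*y - 3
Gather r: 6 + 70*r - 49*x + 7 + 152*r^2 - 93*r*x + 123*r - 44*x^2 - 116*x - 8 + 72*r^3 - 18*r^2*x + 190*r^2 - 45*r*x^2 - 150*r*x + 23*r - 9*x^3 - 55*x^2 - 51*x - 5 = 72*r^3 + r^2*(342 - 18*x) + r*(-45*x^2 - 243*x + 216) - 9*x^3 - 99*x^2 - 216*x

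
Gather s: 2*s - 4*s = -2*s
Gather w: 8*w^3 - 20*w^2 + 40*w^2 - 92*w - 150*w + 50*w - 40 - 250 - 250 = 8*w^3 + 20*w^2 - 192*w - 540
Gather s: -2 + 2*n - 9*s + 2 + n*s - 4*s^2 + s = 2*n - 4*s^2 + s*(n - 8)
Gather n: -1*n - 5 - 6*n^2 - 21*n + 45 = -6*n^2 - 22*n + 40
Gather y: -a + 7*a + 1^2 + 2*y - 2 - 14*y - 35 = 6*a - 12*y - 36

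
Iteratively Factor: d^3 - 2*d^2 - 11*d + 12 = (d - 1)*(d^2 - d - 12) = (d - 1)*(d + 3)*(d - 4)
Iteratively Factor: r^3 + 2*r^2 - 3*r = (r + 3)*(r^2 - r) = r*(r + 3)*(r - 1)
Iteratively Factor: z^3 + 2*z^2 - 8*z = (z - 2)*(z^2 + 4*z) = z*(z - 2)*(z + 4)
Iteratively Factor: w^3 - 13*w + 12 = (w - 1)*(w^2 + w - 12) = (w - 3)*(w - 1)*(w + 4)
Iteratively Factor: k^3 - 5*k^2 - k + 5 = (k - 5)*(k^2 - 1) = (k - 5)*(k + 1)*(k - 1)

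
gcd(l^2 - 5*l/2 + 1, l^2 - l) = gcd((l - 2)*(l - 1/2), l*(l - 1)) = 1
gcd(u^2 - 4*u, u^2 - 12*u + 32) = u - 4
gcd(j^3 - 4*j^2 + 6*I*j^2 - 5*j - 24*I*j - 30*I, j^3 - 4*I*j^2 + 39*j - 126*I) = j + 6*I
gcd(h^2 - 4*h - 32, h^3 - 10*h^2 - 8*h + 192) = h^2 - 4*h - 32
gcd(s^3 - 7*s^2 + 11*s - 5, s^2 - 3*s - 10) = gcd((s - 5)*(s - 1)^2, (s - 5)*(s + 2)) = s - 5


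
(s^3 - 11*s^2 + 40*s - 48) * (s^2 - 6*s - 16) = s^5 - 17*s^4 + 90*s^3 - 112*s^2 - 352*s + 768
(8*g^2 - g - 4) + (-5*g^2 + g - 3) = 3*g^2 - 7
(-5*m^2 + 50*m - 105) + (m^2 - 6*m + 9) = -4*m^2 + 44*m - 96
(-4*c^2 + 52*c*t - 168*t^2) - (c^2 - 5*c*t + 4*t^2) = -5*c^2 + 57*c*t - 172*t^2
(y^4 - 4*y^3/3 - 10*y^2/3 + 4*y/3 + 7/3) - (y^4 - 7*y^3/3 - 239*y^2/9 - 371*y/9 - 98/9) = y^3 + 209*y^2/9 + 383*y/9 + 119/9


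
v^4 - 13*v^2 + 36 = (v - 3)*(v - 2)*(v + 2)*(v + 3)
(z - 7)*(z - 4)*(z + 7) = z^3 - 4*z^2 - 49*z + 196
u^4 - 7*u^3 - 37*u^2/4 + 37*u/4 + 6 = (u - 8)*(u - 1)*(u + 1/2)*(u + 3/2)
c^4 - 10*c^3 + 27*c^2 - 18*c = c*(c - 6)*(c - 3)*(c - 1)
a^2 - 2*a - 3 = (a - 3)*(a + 1)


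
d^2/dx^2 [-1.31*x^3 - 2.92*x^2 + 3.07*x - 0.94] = -7.86*x - 5.84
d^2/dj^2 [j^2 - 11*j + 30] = 2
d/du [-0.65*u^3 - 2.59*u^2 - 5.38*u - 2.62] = -1.95*u^2 - 5.18*u - 5.38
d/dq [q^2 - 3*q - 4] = 2*q - 3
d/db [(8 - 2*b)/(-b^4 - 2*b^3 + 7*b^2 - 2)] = 2*(b^4 + 2*b^3 - 7*b^2 - 2*b*(b - 4)*(2*b^2 + 3*b - 7) + 2)/(b^4 + 2*b^3 - 7*b^2 + 2)^2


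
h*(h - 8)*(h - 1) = h^3 - 9*h^2 + 8*h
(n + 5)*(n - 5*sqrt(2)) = n^2 - 5*sqrt(2)*n + 5*n - 25*sqrt(2)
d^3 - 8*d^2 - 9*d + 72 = (d - 8)*(d - 3)*(d + 3)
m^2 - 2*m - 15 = (m - 5)*(m + 3)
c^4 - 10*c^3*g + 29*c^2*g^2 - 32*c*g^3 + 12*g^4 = (c - 6*g)*(c - 2*g)*(c - g)^2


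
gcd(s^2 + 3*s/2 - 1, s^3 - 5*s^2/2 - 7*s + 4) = s^2 + 3*s/2 - 1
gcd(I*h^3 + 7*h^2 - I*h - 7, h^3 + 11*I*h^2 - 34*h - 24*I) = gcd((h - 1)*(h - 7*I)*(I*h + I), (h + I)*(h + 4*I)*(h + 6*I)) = 1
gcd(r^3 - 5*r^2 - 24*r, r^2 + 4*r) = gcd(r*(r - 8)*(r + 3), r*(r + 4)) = r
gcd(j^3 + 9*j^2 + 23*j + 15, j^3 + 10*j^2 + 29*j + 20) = j^2 + 6*j + 5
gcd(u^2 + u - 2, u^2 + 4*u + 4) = u + 2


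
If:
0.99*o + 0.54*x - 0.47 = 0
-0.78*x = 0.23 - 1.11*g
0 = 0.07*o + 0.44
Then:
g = 8.92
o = -6.29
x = 12.39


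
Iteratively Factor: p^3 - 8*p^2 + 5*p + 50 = (p + 2)*(p^2 - 10*p + 25) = (p - 5)*(p + 2)*(p - 5)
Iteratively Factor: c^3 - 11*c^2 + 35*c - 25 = (c - 5)*(c^2 - 6*c + 5) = (c - 5)^2*(c - 1)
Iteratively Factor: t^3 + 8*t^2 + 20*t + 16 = (t + 2)*(t^2 + 6*t + 8) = (t + 2)*(t + 4)*(t + 2)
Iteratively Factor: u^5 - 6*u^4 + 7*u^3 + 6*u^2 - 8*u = (u + 1)*(u^4 - 7*u^3 + 14*u^2 - 8*u) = (u - 1)*(u + 1)*(u^3 - 6*u^2 + 8*u) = (u - 2)*(u - 1)*(u + 1)*(u^2 - 4*u) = (u - 4)*(u - 2)*(u - 1)*(u + 1)*(u)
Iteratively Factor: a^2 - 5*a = (a - 5)*(a)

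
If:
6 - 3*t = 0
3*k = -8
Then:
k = -8/3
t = 2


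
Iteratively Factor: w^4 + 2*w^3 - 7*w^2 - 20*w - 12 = (w + 1)*(w^3 + w^2 - 8*w - 12) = (w + 1)*(w + 2)*(w^2 - w - 6) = (w + 1)*(w + 2)^2*(w - 3)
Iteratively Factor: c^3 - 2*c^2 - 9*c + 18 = (c - 3)*(c^2 + c - 6) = (c - 3)*(c + 3)*(c - 2)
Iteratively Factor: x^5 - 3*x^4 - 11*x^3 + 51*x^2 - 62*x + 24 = (x - 2)*(x^4 - x^3 - 13*x^2 + 25*x - 12) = (x - 2)*(x - 1)*(x^3 - 13*x + 12) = (x - 2)*(x - 1)^2*(x^2 + x - 12) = (x - 3)*(x - 2)*(x - 1)^2*(x + 4)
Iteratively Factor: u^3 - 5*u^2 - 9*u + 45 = (u - 3)*(u^2 - 2*u - 15) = (u - 3)*(u + 3)*(u - 5)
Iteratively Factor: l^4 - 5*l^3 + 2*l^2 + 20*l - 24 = (l + 2)*(l^3 - 7*l^2 + 16*l - 12) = (l - 3)*(l + 2)*(l^2 - 4*l + 4) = (l - 3)*(l - 2)*(l + 2)*(l - 2)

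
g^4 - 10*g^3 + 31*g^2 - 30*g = g*(g - 5)*(g - 3)*(g - 2)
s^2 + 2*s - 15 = (s - 3)*(s + 5)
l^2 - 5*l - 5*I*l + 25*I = (l - 5)*(l - 5*I)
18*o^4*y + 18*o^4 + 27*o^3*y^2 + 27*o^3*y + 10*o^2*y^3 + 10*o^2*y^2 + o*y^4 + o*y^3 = (o + y)*(3*o + y)*(6*o + y)*(o*y + o)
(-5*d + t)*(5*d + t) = -25*d^2 + t^2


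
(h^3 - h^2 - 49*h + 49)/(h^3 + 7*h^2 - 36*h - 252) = (h^2 - 8*h + 7)/(h^2 - 36)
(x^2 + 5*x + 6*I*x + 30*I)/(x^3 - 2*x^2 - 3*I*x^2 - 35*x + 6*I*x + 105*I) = (x + 6*I)/(x^2 - x*(7 + 3*I) + 21*I)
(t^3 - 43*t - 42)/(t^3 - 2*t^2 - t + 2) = (t^2 - t - 42)/(t^2 - 3*t + 2)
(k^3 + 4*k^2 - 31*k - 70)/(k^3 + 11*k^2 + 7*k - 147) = (k^2 - 3*k - 10)/(k^2 + 4*k - 21)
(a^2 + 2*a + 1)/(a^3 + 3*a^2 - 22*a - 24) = (a + 1)/(a^2 + 2*a - 24)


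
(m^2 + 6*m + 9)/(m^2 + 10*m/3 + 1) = 3*(m + 3)/(3*m + 1)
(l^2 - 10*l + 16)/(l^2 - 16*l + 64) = (l - 2)/(l - 8)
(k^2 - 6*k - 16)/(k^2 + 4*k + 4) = (k - 8)/(k + 2)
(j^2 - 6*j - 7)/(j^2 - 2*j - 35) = (j + 1)/(j + 5)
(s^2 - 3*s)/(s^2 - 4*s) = (s - 3)/(s - 4)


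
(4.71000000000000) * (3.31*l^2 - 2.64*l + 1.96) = 15.5901*l^2 - 12.4344*l + 9.2316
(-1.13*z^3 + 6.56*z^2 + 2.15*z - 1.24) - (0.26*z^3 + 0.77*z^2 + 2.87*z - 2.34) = -1.39*z^3 + 5.79*z^2 - 0.72*z + 1.1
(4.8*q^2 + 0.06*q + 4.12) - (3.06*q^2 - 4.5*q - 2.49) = 1.74*q^2 + 4.56*q + 6.61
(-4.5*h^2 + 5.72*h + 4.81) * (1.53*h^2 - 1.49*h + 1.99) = -6.885*h^4 + 15.4566*h^3 - 10.1185*h^2 + 4.2159*h + 9.5719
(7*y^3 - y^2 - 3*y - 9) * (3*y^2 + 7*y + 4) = 21*y^5 + 46*y^4 + 12*y^3 - 52*y^2 - 75*y - 36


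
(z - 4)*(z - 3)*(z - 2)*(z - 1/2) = z^4 - 19*z^3/2 + 61*z^2/2 - 37*z + 12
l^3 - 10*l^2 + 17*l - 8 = (l - 8)*(l - 1)^2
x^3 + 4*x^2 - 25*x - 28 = (x - 4)*(x + 1)*(x + 7)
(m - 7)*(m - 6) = m^2 - 13*m + 42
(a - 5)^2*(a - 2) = a^3 - 12*a^2 + 45*a - 50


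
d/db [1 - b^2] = -2*b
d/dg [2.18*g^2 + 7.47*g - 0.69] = 4.36*g + 7.47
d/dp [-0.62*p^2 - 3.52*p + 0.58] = -1.24*p - 3.52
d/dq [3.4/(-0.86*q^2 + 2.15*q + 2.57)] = (5.848*q - 7.31)/(-0.86*q^2 + 2.15*q + 2.57)^2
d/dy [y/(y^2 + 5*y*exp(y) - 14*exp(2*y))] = (y^2 - y*(5*y*exp(y) + 2*y - 28*exp(2*y) + 5*exp(y)) + 5*y*exp(y) - 14*exp(2*y))/(y^2 + 5*y*exp(y) - 14*exp(2*y))^2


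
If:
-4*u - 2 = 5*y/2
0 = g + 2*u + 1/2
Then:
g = 5*y/4 + 1/2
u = -5*y/8 - 1/2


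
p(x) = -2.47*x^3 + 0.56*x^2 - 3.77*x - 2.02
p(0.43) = -3.73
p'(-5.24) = -213.10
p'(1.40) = -16.73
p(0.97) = -7.40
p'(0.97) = -9.66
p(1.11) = -8.89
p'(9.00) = -593.90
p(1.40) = -12.98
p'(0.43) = -4.66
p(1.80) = -21.40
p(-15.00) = 8516.78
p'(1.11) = -11.66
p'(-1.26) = -16.95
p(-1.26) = 8.56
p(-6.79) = 822.62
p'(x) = -7.41*x^2 + 1.12*x - 3.77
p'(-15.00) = -1687.82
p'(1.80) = -25.76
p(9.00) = -1791.22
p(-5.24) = 388.49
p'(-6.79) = -353.01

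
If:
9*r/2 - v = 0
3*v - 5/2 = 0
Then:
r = 5/27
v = 5/6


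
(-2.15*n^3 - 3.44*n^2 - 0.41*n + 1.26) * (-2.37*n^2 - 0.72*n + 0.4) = 5.0955*n^5 + 9.7008*n^4 + 2.5885*n^3 - 4.067*n^2 - 1.0712*n + 0.504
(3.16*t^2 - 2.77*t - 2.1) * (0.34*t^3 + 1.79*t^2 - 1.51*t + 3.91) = 1.0744*t^5 + 4.7146*t^4 - 10.4439*t^3 + 12.7793*t^2 - 7.6597*t - 8.211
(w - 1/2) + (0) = w - 1/2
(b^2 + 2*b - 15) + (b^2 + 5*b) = 2*b^2 + 7*b - 15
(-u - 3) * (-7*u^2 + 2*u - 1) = 7*u^3 + 19*u^2 - 5*u + 3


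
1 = 1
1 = 1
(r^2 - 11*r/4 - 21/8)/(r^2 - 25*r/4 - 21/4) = (r - 7/2)/(r - 7)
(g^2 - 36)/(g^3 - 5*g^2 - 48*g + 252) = (g + 6)/(g^2 + g - 42)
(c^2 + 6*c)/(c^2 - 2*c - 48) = c/(c - 8)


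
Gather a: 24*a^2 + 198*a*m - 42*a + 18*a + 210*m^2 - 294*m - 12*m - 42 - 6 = 24*a^2 + a*(198*m - 24) + 210*m^2 - 306*m - 48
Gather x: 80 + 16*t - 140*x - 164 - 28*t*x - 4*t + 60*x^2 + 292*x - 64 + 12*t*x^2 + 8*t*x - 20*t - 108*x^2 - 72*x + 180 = -8*t + x^2*(12*t - 48) + x*(80 - 20*t) + 32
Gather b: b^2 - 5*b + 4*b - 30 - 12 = b^2 - b - 42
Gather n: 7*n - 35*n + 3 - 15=-28*n - 12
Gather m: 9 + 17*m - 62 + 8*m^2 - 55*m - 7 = 8*m^2 - 38*m - 60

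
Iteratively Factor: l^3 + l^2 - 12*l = (l + 4)*(l^2 - 3*l) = l*(l + 4)*(l - 3)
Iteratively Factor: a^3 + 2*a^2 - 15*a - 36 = (a + 3)*(a^2 - a - 12) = (a + 3)^2*(a - 4)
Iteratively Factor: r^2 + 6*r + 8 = (r + 2)*(r + 4)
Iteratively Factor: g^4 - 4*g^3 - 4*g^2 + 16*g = (g)*(g^3 - 4*g^2 - 4*g + 16) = g*(g - 2)*(g^2 - 2*g - 8) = g*(g - 2)*(g + 2)*(g - 4)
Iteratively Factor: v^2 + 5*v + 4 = (v + 4)*(v + 1)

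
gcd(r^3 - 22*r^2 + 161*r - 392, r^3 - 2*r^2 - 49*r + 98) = r - 7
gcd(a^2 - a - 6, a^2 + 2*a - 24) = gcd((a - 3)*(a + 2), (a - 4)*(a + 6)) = 1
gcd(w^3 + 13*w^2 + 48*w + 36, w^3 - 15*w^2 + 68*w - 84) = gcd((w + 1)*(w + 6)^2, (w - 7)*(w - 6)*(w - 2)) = 1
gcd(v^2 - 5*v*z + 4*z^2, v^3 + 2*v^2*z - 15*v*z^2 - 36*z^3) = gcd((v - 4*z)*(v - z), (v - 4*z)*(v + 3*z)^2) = -v + 4*z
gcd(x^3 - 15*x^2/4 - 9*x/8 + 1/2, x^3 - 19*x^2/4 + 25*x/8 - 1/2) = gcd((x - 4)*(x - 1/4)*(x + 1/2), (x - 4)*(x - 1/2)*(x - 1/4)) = x^2 - 17*x/4 + 1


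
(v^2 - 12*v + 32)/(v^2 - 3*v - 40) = (v - 4)/(v + 5)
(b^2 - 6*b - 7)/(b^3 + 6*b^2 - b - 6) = (b - 7)/(b^2 + 5*b - 6)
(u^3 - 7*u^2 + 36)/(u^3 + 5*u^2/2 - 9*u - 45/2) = 2*(u^2 - 4*u - 12)/(2*u^2 + 11*u + 15)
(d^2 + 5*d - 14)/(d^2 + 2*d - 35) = (d - 2)/(d - 5)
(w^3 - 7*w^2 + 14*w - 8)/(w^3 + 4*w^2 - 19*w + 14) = (w - 4)/(w + 7)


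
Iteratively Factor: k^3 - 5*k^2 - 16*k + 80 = (k - 5)*(k^2 - 16) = (k - 5)*(k - 4)*(k + 4)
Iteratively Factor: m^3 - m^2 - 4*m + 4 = (m - 1)*(m^2 - 4) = (m - 1)*(m + 2)*(m - 2)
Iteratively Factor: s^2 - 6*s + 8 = (s - 2)*(s - 4)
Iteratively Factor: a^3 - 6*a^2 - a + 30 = (a - 3)*(a^2 - 3*a - 10) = (a - 5)*(a - 3)*(a + 2)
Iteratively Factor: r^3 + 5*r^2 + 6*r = (r)*(r^2 + 5*r + 6) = r*(r + 3)*(r + 2)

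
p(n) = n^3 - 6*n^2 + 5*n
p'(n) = 3*n^2 - 12*n + 5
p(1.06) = -0.25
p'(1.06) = -4.35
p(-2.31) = -55.89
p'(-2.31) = 48.73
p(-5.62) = -395.11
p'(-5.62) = 167.19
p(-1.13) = -14.75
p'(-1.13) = 22.39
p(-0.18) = -1.10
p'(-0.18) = 7.26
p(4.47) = -8.22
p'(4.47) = 11.30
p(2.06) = -6.42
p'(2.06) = -6.99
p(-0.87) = -9.55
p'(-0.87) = 17.71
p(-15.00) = -4800.00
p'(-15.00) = 860.00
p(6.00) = 30.00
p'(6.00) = 41.00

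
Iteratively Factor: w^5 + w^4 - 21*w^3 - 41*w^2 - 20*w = (w + 4)*(w^4 - 3*w^3 - 9*w^2 - 5*w) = (w - 5)*(w + 4)*(w^3 + 2*w^2 + w) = w*(w - 5)*(w + 4)*(w^2 + 2*w + 1) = w*(w - 5)*(w + 1)*(w + 4)*(w + 1)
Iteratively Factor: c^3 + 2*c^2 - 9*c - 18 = (c + 2)*(c^2 - 9) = (c + 2)*(c + 3)*(c - 3)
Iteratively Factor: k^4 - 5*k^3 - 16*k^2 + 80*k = (k - 4)*(k^3 - k^2 - 20*k) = (k - 4)*(k + 4)*(k^2 - 5*k) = k*(k - 4)*(k + 4)*(k - 5)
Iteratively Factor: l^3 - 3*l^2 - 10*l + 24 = (l - 4)*(l^2 + l - 6) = (l - 4)*(l - 2)*(l + 3)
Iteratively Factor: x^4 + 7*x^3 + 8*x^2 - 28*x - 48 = (x + 3)*(x^3 + 4*x^2 - 4*x - 16) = (x + 2)*(x + 3)*(x^2 + 2*x - 8) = (x + 2)*(x + 3)*(x + 4)*(x - 2)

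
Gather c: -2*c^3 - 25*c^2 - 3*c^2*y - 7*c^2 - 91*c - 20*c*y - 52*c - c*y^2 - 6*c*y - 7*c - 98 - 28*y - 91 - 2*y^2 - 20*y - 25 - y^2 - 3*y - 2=-2*c^3 + c^2*(-3*y - 32) + c*(-y^2 - 26*y - 150) - 3*y^2 - 51*y - 216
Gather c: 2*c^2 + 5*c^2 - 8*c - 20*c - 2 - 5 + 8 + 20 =7*c^2 - 28*c + 21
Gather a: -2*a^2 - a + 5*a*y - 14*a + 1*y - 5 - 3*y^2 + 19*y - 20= -2*a^2 + a*(5*y - 15) - 3*y^2 + 20*y - 25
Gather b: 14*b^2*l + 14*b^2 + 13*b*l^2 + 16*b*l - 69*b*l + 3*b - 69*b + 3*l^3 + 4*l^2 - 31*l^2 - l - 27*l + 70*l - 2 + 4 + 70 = b^2*(14*l + 14) + b*(13*l^2 - 53*l - 66) + 3*l^3 - 27*l^2 + 42*l + 72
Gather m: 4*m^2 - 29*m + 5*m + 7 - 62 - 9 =4*m^2 - 24*m - 64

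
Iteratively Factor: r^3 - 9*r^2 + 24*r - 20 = (r - 2)*(r^2 - 7*r + 10) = (r - 2)^2*(r - 5)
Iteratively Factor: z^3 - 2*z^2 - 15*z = (z - 5)*(z^2 + 3*z) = z*(z - 5)*(z + 3)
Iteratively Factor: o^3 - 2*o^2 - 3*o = (o - 3)*(o^2 + o) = o*(o - 3)*(o + 1)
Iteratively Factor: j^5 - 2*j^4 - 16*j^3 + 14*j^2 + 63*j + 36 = (j + 3)*(j^4 - 5*j^3 - j^2 + 17*j + 12) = (j - 4)*(j + 3)*(j^3 - j^2 - 5*j - 3) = (j - 4)*(j - 3)*(j + 3)*(j^2 + 2*j + 1) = (j - 4)*(j - 3)*(j + 1)*(j + 3)*(j + 1)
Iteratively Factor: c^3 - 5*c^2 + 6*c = (c - 3)*(c^2 - 2*c) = c*(c - 3)*(c - 2)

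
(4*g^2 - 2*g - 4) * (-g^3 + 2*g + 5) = -4*g^5 + 2*g^4 + 12*g^3 + 16*g^2 - 18*g - 20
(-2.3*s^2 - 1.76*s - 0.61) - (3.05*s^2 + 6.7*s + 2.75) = -5.35*s^2 - 8.46*s - 3.36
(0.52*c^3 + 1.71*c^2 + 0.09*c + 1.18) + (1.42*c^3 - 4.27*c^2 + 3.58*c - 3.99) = 1.94*c^3 - 2.56*c^2 + 3.67*c - 2.81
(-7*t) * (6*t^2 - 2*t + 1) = -42*t^3 + 14*t^2 - 7*t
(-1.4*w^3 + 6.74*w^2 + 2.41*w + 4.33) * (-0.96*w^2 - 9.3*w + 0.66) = 1.344*w^5 + 6.5496*w^4 - 65.9196*w^3 - 22.1214*w^2 - 38.6784*w + 2.8578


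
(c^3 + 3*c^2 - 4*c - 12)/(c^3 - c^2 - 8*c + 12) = (c + 2)/(c - 2)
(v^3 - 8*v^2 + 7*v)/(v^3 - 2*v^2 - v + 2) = v*(v - 7)/(v^2 - v - 2)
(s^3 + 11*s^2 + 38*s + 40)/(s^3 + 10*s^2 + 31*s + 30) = (s + 4)/(s + 3)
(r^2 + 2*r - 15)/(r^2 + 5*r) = (r - 3)/r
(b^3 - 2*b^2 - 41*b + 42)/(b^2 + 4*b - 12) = (b^2 - 8*b + 7)/(b - 2)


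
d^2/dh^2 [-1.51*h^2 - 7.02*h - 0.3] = -3.02000000000000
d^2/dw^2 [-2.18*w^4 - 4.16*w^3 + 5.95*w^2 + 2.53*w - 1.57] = -26.16*w^2 - 24.96*w + 11.9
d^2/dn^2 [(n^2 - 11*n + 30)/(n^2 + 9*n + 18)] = 8*(-5*n^3 + 9*n^2 + 351*n + 999)/(n^6 + 27*n^5 + 297*n^4 + 1701*n^3 + 5346*n^2 + 8748*n + 5832)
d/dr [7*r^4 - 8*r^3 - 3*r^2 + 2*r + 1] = 28*r^3 - 24*r^2 - 6*r + 2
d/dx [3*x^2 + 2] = 6*x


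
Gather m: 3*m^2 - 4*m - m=3*m^2 - 5*m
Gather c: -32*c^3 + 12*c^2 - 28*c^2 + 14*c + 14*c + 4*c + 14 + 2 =-32*c^3 - 16*c^2 + 32*c + 16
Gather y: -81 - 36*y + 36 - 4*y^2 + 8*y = -4*y^2 - 28*y - 45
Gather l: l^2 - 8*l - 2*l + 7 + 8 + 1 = l^2 - 10*l + 16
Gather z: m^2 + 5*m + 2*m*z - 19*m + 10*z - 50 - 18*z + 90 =m^2 - 14*m + z*(2*m - 8) + 40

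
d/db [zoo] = 0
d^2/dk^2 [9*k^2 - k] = 18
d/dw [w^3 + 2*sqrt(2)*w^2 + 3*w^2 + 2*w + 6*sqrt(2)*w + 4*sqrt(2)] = 3*w^2 + 4*sqrt(2)*w + 6*w + 2 + 6*sqrt(2)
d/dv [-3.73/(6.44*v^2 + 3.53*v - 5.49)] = (48.0424*v + 13.1669)/(6.44*v^2 + 3.53*v - 5.49)^2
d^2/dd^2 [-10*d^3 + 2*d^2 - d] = 4 - 60*d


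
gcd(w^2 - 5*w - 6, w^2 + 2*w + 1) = w + 1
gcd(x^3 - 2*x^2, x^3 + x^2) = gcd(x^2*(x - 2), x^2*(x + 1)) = x^2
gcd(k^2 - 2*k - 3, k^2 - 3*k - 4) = k + 1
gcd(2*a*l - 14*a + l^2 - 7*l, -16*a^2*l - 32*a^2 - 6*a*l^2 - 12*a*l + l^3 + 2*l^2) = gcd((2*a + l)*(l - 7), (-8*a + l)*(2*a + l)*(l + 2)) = 2*a + l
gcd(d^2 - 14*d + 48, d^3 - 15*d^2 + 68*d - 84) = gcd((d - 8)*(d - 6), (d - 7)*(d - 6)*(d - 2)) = d - 6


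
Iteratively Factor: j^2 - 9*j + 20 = (j - 5)*(j - 4)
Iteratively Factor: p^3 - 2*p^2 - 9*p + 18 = (p + 3)*(p^2 - 5*p + 6) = (p - 2)*(p + 3)*(p - 3)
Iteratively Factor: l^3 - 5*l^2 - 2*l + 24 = (l + 2)*(l^2 - 7*l + 12) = (l - 3)*(l + 2)*(l - 4)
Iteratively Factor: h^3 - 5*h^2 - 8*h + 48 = (h + 3)*(h^2 - 8*h + 16) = (h - 4)*(h + 3)*(h - 4)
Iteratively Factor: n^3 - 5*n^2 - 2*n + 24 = (n - 4)*(n^2 - n - 6) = (n - 4)*(n - 3)*(n + 2)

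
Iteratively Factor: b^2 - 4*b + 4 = (b - 2)*(b - 2)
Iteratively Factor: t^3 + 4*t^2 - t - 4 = (t + 1)*(t^2 + 3*t - 4) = (t + 1)*(t + 4)*(t - 1)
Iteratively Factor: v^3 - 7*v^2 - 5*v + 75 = (v - 5)*(v^2 - 2*v - 15) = (v - 5)^2*(v + 3)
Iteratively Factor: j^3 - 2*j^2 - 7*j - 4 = (j - 4)*(j^2 + 2*j + 1) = (j - 4)*(j + 1)*(j + 1)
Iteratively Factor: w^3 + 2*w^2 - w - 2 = (w + 1)*(w^2 + w - 2) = (w - 1)*(w + 1)*(w + 2)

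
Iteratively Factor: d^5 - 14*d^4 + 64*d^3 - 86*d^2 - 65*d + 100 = (d - 5)*(d^4 - 9*d^3 + 19*d^2 + 9*d - 20) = (d - 5)*(d + 1)*(d^3 - 10*d^2 + 29*d - 20) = (d - 5)*(d - 4)*(d + 1)*(d^2 - 6*d + 5) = (d - 5)*(d - 4)*(d - 1)*(d + 1)*(d - 5)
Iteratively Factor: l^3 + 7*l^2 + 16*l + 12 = (l + 2)*(l^2 + 5*l + 6) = (l + 2)*(l + 3)*(l + 2)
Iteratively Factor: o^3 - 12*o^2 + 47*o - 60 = (o - 4)*(o^2 - 8*o + 15) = (o - 5)*(o - 4)*(o - 3)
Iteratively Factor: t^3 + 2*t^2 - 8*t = (t)*(t^2 + 2*t - 8) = t*(t - 2)*(t + 4)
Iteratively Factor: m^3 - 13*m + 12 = (m - 1)*(m^2 + m - 12) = (m - 3)*(m - 1)*(m + 4)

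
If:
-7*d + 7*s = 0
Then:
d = s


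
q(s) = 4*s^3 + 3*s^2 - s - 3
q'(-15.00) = 2609.00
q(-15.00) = -12813.00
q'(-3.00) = 89.00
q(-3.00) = -81.00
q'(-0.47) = -1.17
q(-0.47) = -2.28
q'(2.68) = 101.27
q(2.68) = 92.86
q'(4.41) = 258.84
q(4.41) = 394.00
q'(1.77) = 47.21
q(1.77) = 26.81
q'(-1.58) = 19.48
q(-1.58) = -9.71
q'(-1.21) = 9.31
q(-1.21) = -4.48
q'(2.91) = 118.08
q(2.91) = 118.06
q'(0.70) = 9.08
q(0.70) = -0.86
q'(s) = 12*s^2 + 6*s - 1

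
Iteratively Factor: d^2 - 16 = (d - 4)*(d + 4)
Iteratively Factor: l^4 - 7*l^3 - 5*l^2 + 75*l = (l + 3)*(l^3 - 10*l^2 + 25*l) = l*(l + 3)*(l^2 - 10*l + 25) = l*(l - 5)*(l + 3)*(l - 5)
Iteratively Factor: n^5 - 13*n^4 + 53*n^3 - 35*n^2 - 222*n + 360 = (n - 4)*(n^4 - 9*n^3 + 17*n^2 + 33*n - 90) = (n - 4)*(n - 3)*(n^3 - 6*n^2 - n + 30) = (n - 4)*(n - 3)*(n + 2)*(n^2 - 8*n + 15) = (n - 4)*(n - 3)^2*(n + 2)*(n - 5)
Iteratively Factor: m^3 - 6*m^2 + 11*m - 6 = (m - 3)*(m^2 - 3*m + 2) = (m - 3)*(m - 1)*(m - 2)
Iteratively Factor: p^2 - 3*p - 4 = (p + 1)*(p - 4)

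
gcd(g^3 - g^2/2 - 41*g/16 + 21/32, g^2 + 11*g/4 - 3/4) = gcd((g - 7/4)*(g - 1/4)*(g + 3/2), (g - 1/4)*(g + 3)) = g - 1/4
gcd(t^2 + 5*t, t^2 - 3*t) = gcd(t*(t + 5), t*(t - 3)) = t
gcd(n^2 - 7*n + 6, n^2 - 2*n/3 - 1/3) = n - 1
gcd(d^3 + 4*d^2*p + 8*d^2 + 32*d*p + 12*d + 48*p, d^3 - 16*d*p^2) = d + 4*p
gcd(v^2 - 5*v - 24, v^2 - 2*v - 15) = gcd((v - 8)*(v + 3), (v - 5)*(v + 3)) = v + 3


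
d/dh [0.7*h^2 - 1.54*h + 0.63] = 1.4*h - 1.54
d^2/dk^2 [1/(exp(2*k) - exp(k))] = -((exp(k) - 1)*(4*exp(k) - 1) - 2*(2*exp(k) - 1)^2)*exp(-k)/(exp(k) - 1)^3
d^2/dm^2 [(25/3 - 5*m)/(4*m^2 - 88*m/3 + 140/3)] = 5*(27*(m - 3)*(3*m^2 - 22*m + 35) - 4*(3*m - 11)^2*(3*m - 5))/(2*(3*m^2 - 22*m + 35)^3)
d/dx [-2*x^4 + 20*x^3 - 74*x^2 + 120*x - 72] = -8*x^3 + 60*x^2 - 148*x + 120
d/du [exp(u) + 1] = exp(u)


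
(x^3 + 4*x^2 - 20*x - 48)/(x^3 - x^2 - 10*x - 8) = (x + 6)/(x + 1)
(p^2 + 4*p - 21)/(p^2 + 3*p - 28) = (p - 3)/(p - 4)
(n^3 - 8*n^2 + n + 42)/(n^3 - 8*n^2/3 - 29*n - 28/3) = 3*(n^2 - n - 6)/(3*n^2 + 13*n + 4)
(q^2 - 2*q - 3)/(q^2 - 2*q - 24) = (-q^2 + 2*q + 3)/(-q^2 + 2*q + 24)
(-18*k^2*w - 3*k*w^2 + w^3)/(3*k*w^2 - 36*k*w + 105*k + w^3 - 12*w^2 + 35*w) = w*(-6*k + w)/(w^2 - 12*w + 35)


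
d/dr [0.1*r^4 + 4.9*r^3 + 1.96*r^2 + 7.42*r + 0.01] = 0.4*r^3 + 14.7*r^2 + 3.92*r + 7.42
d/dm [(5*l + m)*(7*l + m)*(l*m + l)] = l*(35*l^2 + 24*l*m + 12*l + 3*m^2 + 2*m)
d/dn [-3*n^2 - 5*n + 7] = -6*n - 5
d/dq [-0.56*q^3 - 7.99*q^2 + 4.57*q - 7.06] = -1.68*q^2 - 15.98*q + 4.57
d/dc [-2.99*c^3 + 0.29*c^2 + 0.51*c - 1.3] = -8.97*c^2 + 0.58*c + 0.51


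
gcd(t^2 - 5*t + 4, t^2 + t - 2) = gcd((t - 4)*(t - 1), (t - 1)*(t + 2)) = t - 1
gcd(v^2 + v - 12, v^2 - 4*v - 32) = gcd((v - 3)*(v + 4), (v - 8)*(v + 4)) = v + 4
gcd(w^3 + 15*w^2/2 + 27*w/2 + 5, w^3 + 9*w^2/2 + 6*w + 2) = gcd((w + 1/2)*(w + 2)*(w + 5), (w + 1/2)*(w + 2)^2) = w^2 + 5*w/2 + 1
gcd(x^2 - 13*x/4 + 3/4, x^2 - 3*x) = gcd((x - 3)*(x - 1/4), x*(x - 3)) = x - 3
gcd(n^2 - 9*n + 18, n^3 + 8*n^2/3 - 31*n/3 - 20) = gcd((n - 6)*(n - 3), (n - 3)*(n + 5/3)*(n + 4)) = n - 3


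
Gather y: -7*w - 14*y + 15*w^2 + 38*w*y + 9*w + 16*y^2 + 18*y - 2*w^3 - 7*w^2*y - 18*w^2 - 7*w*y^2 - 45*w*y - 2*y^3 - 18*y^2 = -2*w^3 - 3*w^2 + 2*w - 2*y^3 + y^2*(-7*w - 2) + y*(-7*w^2 - 7*w + 4)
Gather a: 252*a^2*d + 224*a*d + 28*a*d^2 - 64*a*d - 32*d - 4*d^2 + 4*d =252*a^2*d + a*(28*d^2 + 160*d) - 4*d^2 - 28*d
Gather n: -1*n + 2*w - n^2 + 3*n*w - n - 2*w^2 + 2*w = -n^2 + n*(3*w - 2) - 2*w^2 + 4*w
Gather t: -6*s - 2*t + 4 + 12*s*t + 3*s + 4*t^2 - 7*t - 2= -3*s + 4*t^2 + t*(12*s - 9) + 2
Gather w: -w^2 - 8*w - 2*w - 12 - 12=-w^2 - 10*w - 24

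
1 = 1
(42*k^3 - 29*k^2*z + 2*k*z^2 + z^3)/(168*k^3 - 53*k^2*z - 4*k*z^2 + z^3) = (-2*k + z)/(-8*k + z)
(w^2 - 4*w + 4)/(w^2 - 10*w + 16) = (w - 2)/(w - 8)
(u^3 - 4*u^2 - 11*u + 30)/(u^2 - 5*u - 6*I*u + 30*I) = (u^2 + u - 6)/(u - 6*I)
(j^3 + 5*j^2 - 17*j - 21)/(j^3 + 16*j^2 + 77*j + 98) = (j^2 - 2*j - 3)/(j^2 + 9*j + 14)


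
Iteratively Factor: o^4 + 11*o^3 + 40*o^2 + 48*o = (o)*(o^3 + 11*o^2 + 40*o + 48) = o*(o + 3)*(o^2 + 8*o + 16) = o*(o + 3)*(o + 4)*(o + 4)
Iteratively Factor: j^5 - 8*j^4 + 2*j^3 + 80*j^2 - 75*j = (j - 1)*(j^4 - 7*j^3 - 5*j^2 + 75*j) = (j - 5)*(j - 1)*(j^3 - 2*j^2 - 15*j) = (j - 5)*(j - 1)*(j + 3)*(j^2 - 5*j) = (j - 5)^2*(j - 1)*(j + 3)*(j)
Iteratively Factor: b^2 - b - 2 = (b + 1)*(b - 2)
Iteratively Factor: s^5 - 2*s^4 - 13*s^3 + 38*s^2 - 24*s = (s + 4)*(s^4 - 6*s^3 + 11*s^2 - 6*s) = (s - 2)*(s + 4)*(s^3 - 4*s^2 + 3*s) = (s - 3)*(s - 2)*(s + 4)*(s^2 - s) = (s - 3)*(s - 2)*(s - 1)*(s + 4)*(s)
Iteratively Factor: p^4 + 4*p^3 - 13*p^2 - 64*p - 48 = (p + 1)*(p^3 + 3*p^2 - 16*p - 48) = (p + 1)*(p + 4)*(p^2 - p - 12) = (p + 1)*(p + 3)*(p + 4)*(p - 4)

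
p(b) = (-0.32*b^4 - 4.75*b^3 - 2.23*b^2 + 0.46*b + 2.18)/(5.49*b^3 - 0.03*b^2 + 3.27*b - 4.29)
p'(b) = (-16.47*b^2 + 0.06*b - 3.27)*(-0.32*b^4 - 4.75*b^3 - 2.23*b^2 + 0.46*b + 2.18)/(5.49*b^3 - 0.03*b^2 + 3.27*b - 4.29)^2 + (-1.28*b^3 - 14.25*b^2 - 4.46*b + 0.46)/(5.49*b^3 - 0.03*b^2 + 3.27*b - 4.29) = (-1.7568*b^6 + 0.0191999999999837*b^5 + 9.246*b^4 - 30.6246*b^3 + 17.9496*b^2 + 19.2642*b - 9.102)/(30.1401*b^6 - 0.3294*b^5 + 35.9055*b^4 - 47.3004*b^3 + 10.9503*b^2 - 28.0566*b + 18.4041)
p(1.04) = -1.04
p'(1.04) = 0.16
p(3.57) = -1.14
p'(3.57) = -0.05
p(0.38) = -0.64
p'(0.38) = -0.09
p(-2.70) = -0.50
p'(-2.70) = 0.03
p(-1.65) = -0.42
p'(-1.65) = 0.15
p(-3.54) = -0.51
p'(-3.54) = -0.01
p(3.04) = -1.11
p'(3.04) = -0.05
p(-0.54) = -0.29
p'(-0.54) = -0.18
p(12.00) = -1.59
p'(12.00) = -0.06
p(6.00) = -1.26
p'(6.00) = -0.05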